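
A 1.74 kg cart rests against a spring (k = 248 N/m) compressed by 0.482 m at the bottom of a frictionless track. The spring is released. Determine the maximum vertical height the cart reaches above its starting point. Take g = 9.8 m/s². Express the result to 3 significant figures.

h = 1.69 m

At maximum height the cart is at rest, so ½kx² = mgh
h = kx²/(2mg) = (248)(0.482)²/(2 × 1.74 × 9.8) = 1.689 m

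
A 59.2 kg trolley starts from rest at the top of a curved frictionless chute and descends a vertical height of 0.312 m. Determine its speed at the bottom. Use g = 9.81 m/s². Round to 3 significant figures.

v = 2.47 m/s

Mechanical energy is conserved (no friction): mgh = ½mv²
v = √(2gh) = √(2 × 9.81 × 0.312) = √6.1214 = 2.474 m/s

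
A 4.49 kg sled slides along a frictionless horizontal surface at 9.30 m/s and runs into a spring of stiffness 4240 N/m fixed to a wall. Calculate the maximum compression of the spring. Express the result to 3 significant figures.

x = 0.303 m

At max compression the sled is momentarily at rest: ½mv² = ½kx²
x = v√(m/k) = 9.30 × √(4.49/4240) = 0.3026 m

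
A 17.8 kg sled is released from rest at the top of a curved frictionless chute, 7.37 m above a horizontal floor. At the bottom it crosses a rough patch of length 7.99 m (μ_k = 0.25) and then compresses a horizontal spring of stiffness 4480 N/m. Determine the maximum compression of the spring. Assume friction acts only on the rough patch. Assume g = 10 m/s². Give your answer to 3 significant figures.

Initial energy: E₁ = mgh = (17.8)(10)(7.37) = 1311.9 J
Friction removes W_f = μ_k mg d = (0.25)(17.8)(10)(7.99) = 355.6 J
Energy reaching the spring: E = 1311.9 − 355.6 = 956.31 J
At max compression ½kx² = E ⇒ x = √(2E/k) = √(2 × 956.31/4480) = 0.6534 m

x = 0.653 m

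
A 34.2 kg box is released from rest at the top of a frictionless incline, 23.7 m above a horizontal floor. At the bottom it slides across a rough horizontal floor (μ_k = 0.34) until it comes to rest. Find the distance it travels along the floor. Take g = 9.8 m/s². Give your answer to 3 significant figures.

Energy at the top = energy at the end + work done against friction:
At rest all PE has been dissipated by friction: mgh = μ_k m g d
d = h/μ_k = 23.7/0.34 = 69.71 m

d = 69.7 m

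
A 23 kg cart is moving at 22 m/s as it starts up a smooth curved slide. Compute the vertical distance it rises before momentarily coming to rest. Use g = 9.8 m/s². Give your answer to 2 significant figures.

Setting KE at the bottom equal to PE gained: ½mv² = mgh
h = v²/(2g) = 22²/(2 × 9.8) = 24.69 m

h = 25 m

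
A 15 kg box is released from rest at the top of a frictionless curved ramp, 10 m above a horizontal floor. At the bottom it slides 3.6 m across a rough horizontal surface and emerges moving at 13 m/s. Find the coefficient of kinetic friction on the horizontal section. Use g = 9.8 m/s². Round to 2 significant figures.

Energy at the top = energy at the end + work done against friction:
mgh = ½mv² + μ_k m g d
mgh = 1470.0 J; ½mv² = 1267.5 J
W_f = 1470.0 − 1267.5 = 202.5 J
μ_k = W_f/(mg·d) = 202.5/(147.0 × 3.6) = 0.3827

μ_k = 0.38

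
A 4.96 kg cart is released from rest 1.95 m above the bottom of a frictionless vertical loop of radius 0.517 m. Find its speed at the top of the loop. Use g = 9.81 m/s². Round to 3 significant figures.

Energy conservation: mgh = ½mv_top² + mg(2r)
v_top² = 2g(h − 2r) = 2(9.81)(1.95 − 1.034) = 17.97
v_top = 4.239 m/s

v = 4.24 m/s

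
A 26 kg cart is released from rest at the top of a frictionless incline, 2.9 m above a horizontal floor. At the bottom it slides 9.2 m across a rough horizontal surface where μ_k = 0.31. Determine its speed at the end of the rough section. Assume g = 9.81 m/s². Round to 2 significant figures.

Applying the work–energy principle:
mgh = ½mv² + μ_k m g d
W_f = μ_k mg d = (0.31)(26)(9.81)(9.2) = 727.4 J
½mv² = mgh − W_f = 739.67 − 727.4 = 12.243 J
v = √(2 × 12.243/26) = 0.9704 m/s

v = 0.97 m/s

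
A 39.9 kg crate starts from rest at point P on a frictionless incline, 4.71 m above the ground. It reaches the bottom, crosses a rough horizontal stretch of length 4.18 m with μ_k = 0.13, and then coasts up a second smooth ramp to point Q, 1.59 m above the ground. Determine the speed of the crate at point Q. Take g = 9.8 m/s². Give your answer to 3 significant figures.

v = 7.11 m/s

Energy at P: mgh₁ = (39.9)(9.8)(4.71) = 1841.7 J
Friction loss: W_f = μ_k mg d = 212.5 J
At Q: ½mv² + mgh₂ = mgh₁ − W_f
½mv² = 1841.7 − 212.5 − 621.72 = 1007.5 J
v = √(2 × 1007.5/39.9) = 7.106 m/s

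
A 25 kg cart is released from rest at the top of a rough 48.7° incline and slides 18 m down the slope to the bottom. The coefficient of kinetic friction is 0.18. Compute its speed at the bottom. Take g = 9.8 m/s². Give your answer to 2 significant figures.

v = 15 m/s

Energy: mgh = ½mv² + W_f, with h = L sinθ and W_f = μ_k (mg cosθ) L
mgh = mgL sinθ = (25)(9.8)(18)sin48.7° = 3313.1 J
W_f = μ_k mg cosθ · L = (0.18)(25)(9.8)cos48.7°·18 = 523.9 J
½mv² = 3313.1 − 523.9 = 2789.2 J
v = √(2 × 2789.2/25) = 14.94 m/s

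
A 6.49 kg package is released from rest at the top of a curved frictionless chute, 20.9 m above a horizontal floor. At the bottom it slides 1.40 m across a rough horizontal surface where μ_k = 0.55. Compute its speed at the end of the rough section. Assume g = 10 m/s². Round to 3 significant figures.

Applying the work–energy principle:
mgh = ½mv² + μ_k m g d
W_f = μ_k mg d = (0.55)(6.49)(10)(1.40) = 49.97 J
½mv² = mgh − W_f = 1356.4 − 49.97 = 1306.4 J
v = √(2 × 1306.4/6.49) = 20.06 m/s

v = 20.1 m/s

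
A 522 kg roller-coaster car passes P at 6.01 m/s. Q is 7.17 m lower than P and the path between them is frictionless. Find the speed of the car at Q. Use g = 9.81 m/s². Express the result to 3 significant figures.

v = 13.3 m/s

Energy conservation between the two points: ½mv₀² + mgh = ½mv²
v² = v₀² + 2gh = (6.01)² + 2(9.81)(7.17) = 176.80
v = √176.80 = 13.30 m/s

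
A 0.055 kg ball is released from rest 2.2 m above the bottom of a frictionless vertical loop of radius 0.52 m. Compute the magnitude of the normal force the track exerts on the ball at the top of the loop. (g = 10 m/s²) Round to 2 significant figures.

N = 1.9 N

Energy from release to top (height 2r): mgh = ½mv_top² + mg(2r)
v_top² = 2g(h − 2r) = 2(10)(2.2 − 1.040) = 23.200 m²/s²
At the top, both N and weight point toward the centre: N + mg = mv_top²/r
N = m(v_top²/r − g) = 0.055(23.200/0.52 − 10) = 1.904 N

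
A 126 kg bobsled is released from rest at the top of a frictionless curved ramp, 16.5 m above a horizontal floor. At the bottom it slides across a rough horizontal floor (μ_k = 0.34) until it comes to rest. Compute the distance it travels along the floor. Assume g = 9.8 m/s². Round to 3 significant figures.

d = 48.5 m

Energy bookkeeping (friction removes W_f = μ_k N d):
At rest all PE has been dissipated by friction: mgh = μ_k m g d
d = h/μ_k = 16.5/0.34 = 48.53 m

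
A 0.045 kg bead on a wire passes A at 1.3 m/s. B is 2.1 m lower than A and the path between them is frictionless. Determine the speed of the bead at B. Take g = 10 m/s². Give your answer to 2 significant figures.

Equating total energy at the two states: ½mv₀² + mgh = ½mv²
v² = v₀² + 2gh = (1.3)² + 2(10)(2.1) = 43.690
v = √43.690 = 6.610 m/s

v = 6.6 m/s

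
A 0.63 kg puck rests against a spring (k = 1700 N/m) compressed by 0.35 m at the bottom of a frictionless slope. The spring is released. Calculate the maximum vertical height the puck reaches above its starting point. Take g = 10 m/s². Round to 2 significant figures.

h = 17 m

At maximum height the puck is at rest, so ½kx² = mgh
h = kx²/(2mg) = (1700)(0.35)²/(2 × 0.63 × 10) = 16.53 m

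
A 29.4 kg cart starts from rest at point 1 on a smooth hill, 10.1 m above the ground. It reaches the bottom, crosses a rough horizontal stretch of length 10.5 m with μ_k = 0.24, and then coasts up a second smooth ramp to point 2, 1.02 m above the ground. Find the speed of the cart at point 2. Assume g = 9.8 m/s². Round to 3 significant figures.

Energy at 1: mgh₁ = (29.4)(9.8)(10.1) = 2910.0 J
Friction loss: W_f = μ_k mg d = 726.1 J
At 2: ½mv² + mgh₂ = mgh₁ − W_f
½mv² = 2910.0 − 726.1 − 293.88 = 1890.1 J
v = √(2 × 1890.1/29.4) = 11.34 m/s

v = 11.3 m/s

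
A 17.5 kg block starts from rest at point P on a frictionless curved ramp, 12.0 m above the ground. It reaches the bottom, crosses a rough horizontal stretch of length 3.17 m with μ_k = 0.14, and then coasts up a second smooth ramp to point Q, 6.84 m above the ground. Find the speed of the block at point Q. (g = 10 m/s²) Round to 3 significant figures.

v = 9.71 m/s

Energy at P: mgh₁ = (17.5)(10)(12.0) = 2100.0 J
Friction loss: W_f = μ_k mg d = 77.66 J
At Q: ½mv² + mgh₂ = mgh₁ − W_f
½mv² = 2100.0 − 77.66 − 1197.0 = 825.34 J
v = √(2 × 825.34/17.5) = 9.712 m/s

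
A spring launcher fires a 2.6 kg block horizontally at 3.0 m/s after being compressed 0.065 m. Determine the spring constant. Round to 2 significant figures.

k = 5500 N/m

½kx² = ½mv²
k = mv²/x² = (2.6)(3.0)²/(0.065)² = 5538 N/m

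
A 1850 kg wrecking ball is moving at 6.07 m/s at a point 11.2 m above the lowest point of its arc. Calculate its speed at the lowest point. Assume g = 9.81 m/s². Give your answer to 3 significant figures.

Energy conservation between the two points: ½mv₀² + mgh = ½mv²
The mass cancels from both sides.
v² = v₀² + 2gh = (6.07)² + 2(9.81)(11.2) = 256.59
v = √256.59 = 16.02 m/s

v = 16.0 m/s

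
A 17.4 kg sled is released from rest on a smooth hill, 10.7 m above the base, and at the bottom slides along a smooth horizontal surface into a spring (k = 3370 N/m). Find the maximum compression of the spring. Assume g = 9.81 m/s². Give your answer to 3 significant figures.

x = 1.04 m

Energy conservation (no friction) from release to max compression: mgh = ½kx²
x = √(2mgh/k) = √(2 × 17.4 × 9.81 × 10.7 / 3370) = 1.041 m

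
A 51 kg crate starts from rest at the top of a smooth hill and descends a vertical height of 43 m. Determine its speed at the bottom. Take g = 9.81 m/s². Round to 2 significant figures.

v = 29 m/s

By conservation of mechanical energy, mgh = ½mv²
The mass cancels from both sides.
v = √(2gh) = √(2 × 9.81 × 43) = √843.66 = 29.05 m/s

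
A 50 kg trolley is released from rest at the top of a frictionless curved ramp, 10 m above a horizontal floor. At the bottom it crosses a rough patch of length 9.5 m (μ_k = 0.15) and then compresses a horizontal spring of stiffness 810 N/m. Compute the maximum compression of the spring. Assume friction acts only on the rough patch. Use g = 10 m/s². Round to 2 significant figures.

x = 3.3 m

Initial energy: E₁ = mgh = (50)(10)(10) = 5000.0 J
Friction removes W_f = μ_k mg d = (0.15)(50)(10)(9.5) = 712.5 J
Energy reaching the spring: E = 5000.0 − 712.5 = 4287.5 J
At max compression ½kx² = E ⇒ x = √(2E/k) = √(2 × 4287.5/810) = 3.254 m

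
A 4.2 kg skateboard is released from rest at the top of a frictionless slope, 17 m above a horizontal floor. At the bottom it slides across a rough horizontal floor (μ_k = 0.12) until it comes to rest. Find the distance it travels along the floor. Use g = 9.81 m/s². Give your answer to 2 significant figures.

Energy at the top = energy at the end + work done against friction:
At rest all PE has been dissipated by friction: mgh = μ_k m g d
d = h/μ_k = 17/0.12 = 141.7 m

d = 140 m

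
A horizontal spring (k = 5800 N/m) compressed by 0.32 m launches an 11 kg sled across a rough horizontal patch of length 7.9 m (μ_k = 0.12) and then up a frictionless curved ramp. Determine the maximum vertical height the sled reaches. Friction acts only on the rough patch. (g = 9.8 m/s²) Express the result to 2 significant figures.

h = 1.8 m

Spring energy: E₀ = ½kx² = ½(5800)(0.32)² = 296.96 J
Friction: W_f = μ_k mg d = (0.12)(11)(9.8)(7.9) = 102.2 J
Energy at base of ramp: E = 296.96 − 102.2 = 194.77 J
At max height all remaining energy is PE: mgh = E ⇒ h = E/(mg) = 194.77/(11 × 9.8) = 1.807 m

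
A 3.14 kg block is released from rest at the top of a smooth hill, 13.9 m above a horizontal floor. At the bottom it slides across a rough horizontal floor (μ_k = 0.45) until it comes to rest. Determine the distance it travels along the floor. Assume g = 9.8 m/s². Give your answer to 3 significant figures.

Energy at the top = energy at the end + work done against friction:
At rest all PE has been dissipated by friction: mgh = μ_k m g d
d = h/μ_k = 13.9/0.45 = 30.89 m

d = 30.9 m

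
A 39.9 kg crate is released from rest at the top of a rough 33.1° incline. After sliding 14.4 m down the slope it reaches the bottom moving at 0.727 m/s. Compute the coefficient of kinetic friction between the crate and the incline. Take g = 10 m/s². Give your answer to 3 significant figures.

Energy balance down the incline: mg L sinθ − ½mv² = μ_k (mg cosθ) L
mgL sinθ = 3137.7 J; ½mv² = 10.544 J
W_f = 3137.7 − 10.544 = 3127 J
μ_k = W_f/(mg cosθ · L) = 3127/(334.2 × 14.4) = 0.6497

μ_k = 0.650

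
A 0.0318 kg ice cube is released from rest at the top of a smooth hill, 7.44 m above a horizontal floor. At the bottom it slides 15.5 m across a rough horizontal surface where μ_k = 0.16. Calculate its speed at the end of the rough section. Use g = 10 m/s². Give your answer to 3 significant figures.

Applying the work–energy principle:
mgh = ½mv² + μ_k m g d
W_f = μ_k mg d = (0.16)(0.0318)(10)(15.5) = 0.7886 J
½mv² = mgh − W_f = 2.3659 − 0.7886 = 1.5773 J
v = √(2 × 1.5773/0.0318) = 9.960 m/s

v = 9.96 m/s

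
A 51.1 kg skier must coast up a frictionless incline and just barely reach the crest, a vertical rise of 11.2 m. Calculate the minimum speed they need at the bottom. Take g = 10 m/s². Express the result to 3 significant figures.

At the top they are momentarily at rest, so all KE converts to PE: ½mv² = mgh
v = √(2gh) = √(2 × 10 × 11.2) = 14.97 m/s

v = 15.0 m/s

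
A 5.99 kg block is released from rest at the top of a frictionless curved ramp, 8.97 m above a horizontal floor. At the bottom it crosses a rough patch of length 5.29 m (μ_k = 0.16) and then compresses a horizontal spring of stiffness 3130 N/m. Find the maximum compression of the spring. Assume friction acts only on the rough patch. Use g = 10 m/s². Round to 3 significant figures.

x = 0.558 m

Initial energy: E₁ = mgh = (5.99)(10)(8.97) = 537.30 J
Friction removes W_f = μ_k mg d = (0.16)(5.99)(10)(5.29) = 50.70 J
Energy reaching the spring: E = 537.30 − 50.70 = 486.60 J
At max compression ½kx² = E ⇒ x = √(2E/k) = √(2 × 486.60/3130) = 0.5576 m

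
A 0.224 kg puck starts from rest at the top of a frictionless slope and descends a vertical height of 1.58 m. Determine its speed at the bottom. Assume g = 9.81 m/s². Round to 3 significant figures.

Equating total energy at the two states: mgh = ½mv²
v = √(2gh) = √(2 × 9.81 × 1.58) = √31.000 = 5.568 m/s

v = 5.57 m/s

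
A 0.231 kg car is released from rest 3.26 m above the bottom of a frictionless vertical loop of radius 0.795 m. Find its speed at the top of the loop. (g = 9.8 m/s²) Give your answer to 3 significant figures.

v = 5.72 m/s

Energy conservation: mgh = ½mv_top² + mg(2r)
v_top² = 2g(h − 2r) = 2(9.8)(3.26 − 1.590) = 32.73
v_top = 5.721 m/s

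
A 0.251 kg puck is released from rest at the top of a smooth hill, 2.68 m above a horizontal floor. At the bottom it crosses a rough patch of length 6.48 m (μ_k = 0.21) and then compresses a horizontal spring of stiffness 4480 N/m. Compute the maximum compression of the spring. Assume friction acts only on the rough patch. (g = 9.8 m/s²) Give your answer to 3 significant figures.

x = 0.0381 m

Initial energy: E₁ = mgh = (0.251)(9.8)(2.68) = 6.5923 J
Friction removes W_f = μ_k mg d = (0.21)(0.251)(9.8)(6.48) = 3.347 J
Energy reaching the spring: E = 6.5923 − 3.347 = 3.2450 J
At max compression ½kx² = E ⇒ x = √(2E/k) = √(2 × 3.2450/4480) = 0.03806 m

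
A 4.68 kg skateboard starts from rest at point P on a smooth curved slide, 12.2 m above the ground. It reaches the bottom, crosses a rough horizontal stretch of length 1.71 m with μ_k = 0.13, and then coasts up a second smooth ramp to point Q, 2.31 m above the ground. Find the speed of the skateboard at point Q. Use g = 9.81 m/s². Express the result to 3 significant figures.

v = 13.8 m/s

Energy at P: mgh₁ = (4.68)(9.81)(12.2) = 560.11 J
Friction loss: W_f = μ_k mg d = 10.21 J
At Q: ½mv² + mgh₂ = mgh₁ − W_f
½mv² = 560.11 − 10.21 − 106.05 = 443.85 J
v = √(2 × 443.85/4.68) = 13.77 m/s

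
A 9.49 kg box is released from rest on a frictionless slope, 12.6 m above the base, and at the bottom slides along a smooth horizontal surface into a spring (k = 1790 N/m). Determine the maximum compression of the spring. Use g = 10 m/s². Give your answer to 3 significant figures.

x = 1.16 m

At max compression the box is momentarily at rest: mgh = ½kx²
x = √(2mgh/k) = √(2 × 9.49 × 10 × 12.6 / 1790) = 1.156 m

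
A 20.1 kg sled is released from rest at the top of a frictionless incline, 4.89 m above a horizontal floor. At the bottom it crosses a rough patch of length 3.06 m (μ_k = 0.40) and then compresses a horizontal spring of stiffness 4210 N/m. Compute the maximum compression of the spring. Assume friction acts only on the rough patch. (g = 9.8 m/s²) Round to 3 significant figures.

Initial energy: E₁ = mgh = (20.1)(9.8)(4.89) = 963.23 J
Friction removes W_f = μ_k mg d = (0.40)(20.1)(9.8)(3.06) = 241.1 J
Energy reaching the spring: E = 963.23 − 241.1 = 722.13 J
At max compression ½kx² = E ⇒ x = √(2E/k) = √(2 × 722.13/4210) = 0.5857 m

x = 0.586 m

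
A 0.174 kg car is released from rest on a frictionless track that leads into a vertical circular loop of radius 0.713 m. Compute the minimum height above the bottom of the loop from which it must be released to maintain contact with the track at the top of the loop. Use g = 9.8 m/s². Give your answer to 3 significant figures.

At the top, for minimum speed gravity alone supplies the centripetal force: mg = mv_top²/r ⇒ v_top² = gr = 6.987 m²/s²
Energy conservation from release height h to the top (height 2r): mgh = ½mv_top² + mg(2r)
h = v_top²/(2g) + 2r = r/2 + 2r = 5r/2 = 1.782 m

h = 1.78 m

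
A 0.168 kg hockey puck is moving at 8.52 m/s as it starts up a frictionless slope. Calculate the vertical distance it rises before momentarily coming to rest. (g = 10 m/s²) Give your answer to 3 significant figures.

h = 3.63 m

By energy conservation, ½mv² = mgh
h = v²/(2g) = 8.52²/(2 × 10) = 3.630 m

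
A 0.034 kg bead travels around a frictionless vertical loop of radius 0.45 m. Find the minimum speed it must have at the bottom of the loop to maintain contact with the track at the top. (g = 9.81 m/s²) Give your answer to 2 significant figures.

v = 4.7 m/s

At the top: mg = mv_top²/r ⇒ v_top² = gr = 4.415 m²/s²
Energy from bottom to top (height 2r): ½mv_bot² = ½mv_top² + mg(2r)
v_bot² = gr + 4gr = 5gr = 22.07
v_bot = √(5gr) = 4.698 m/s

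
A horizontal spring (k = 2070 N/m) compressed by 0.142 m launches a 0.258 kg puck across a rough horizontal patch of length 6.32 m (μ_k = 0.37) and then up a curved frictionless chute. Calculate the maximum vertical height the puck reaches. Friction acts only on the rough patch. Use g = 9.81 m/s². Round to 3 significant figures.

Spring energy: E₀ = ½kx² = ½(2070)(0.142)² = 20.870 J
Friction: W_f = μ_k mg d = (0.37)(0.258)(9.81)(6.32) = 5.918 J
Energy at base of ramp: E = 20.870 − 5.918 = 14.951 J
At max height all remaining energy is PE: mgh = E ⇒ h = E/(mg) = 14.951/(0.258 × 9.81) = 5.907 m

h = 5.91 m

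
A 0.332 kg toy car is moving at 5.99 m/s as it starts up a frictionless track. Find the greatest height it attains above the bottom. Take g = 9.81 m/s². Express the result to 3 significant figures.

h = 1.83 m

By energy conservation, ½mv² = mgh
h = v²/(2g) = 5.99²/(2 × 9.81) = 1.829 m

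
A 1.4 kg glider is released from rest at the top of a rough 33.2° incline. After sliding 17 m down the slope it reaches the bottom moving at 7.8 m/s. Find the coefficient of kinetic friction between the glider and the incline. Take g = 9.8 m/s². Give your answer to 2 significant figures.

mgh = ½mv² + μ_k (mg cosθ) L, with h = L sinθ
mgL sinθ = 127.71 J; ½mv² = 42.588 J
W_f = 127.71 − 42.588 = 85.13 J
μ_k = W_f/(mg cosθ · L) = 85.13/(11.48 × 17) = 0.4362

μ_k = 0.44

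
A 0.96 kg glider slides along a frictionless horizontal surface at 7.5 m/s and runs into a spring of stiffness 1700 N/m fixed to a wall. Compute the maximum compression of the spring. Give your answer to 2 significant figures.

All KE is stored as spring PE at maximum compression: ½mv² = ½kx²
x = v√(m/k) = 7.5 × √(0.96/1700) = 0.1782 m

x = 0.18 m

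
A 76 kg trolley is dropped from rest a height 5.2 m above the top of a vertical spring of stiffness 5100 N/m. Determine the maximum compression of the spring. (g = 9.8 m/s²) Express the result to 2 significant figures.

x = 1.4 m

Measuring PE from the top of the relaxed spring, at max compression the trolley has dropped H + x with zero KE, so:
mg(H + x) = ½kx²
½(5100)x² − (76)(9.8)x − (76)(9.8)(5.2) = 0
2550x² − 744.8x − 3873 = 0
x = [744.8 + √(554727 + 3.9504e+07)]/(2 × 2550) = 1.387 m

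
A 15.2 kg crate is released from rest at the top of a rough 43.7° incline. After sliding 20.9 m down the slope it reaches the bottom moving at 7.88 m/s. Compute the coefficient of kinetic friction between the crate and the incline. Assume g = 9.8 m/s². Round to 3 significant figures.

μ_k = 0.746

Energy balance down the incline: mg L sinθ − ½mv² = μ_k (mg cosθ) L
mgL sinθ = 2150.9 J; ½mv² = 471.92 J
W_f = 2150.9 − 471.92 = 1679 J
μ_k = W_f/(mg cosθ · L) = 1679/(107.7 × 20.9) = 0.7460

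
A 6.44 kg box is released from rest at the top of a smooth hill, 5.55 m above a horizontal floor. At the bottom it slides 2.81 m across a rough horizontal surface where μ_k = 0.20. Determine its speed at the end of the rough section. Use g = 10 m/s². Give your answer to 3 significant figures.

v = 9.99 m/s

Energy at the top = energy at the end + work done against friction:
mgh = ½mv² + μ_k m g d
W_f = μ_k mg d = (0.20)(6.44)(10)(2.81) = 36.19 J
½mv² = mgh − W_f = 357.42 − 36.19 = 321.23 J
v = √(2 × 321.23/6.44) = 9.988 m/s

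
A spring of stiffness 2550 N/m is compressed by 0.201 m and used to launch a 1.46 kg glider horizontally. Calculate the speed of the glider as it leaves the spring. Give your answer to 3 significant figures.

v = 8.40 m/s

Spring PE converts entirely to kinetic energy: ½kx² = ½mv²
v = x√(k/m) = 0.201 × √(2550/1.46) = 8.400 m/s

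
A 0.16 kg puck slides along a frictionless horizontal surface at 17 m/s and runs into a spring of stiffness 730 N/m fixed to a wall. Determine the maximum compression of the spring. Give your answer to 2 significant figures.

x = 0.25 m

Conservation of energy between contact and max compression: ½mv² = ½kx²
x = v√(m/k) = 17 × √(0.16/730) = 0.2517 m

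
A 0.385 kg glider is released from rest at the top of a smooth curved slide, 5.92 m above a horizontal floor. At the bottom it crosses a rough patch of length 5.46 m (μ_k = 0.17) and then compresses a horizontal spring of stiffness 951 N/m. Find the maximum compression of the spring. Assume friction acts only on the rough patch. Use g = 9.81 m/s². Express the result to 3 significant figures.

Initial energy: E₁ = mgh = (0.385)(9.81)(5.92) = 22.359 J
Friction removes W_f = μ_k mg d = (0.17)(0.385)(9.81)(5.46) = 3.506 J
Energy reaching the spring: E = 22.359 − 3.506 = 18.853 J
At max compression ½kx² = E ⇒ x = √(2E/k) = √(2 × 18.853/951) = 0.1991 m

x = 0.199 m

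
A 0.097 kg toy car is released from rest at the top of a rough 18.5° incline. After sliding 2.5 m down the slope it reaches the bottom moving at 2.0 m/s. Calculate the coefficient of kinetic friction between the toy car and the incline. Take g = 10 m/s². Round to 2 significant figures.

mgh = ½mv² + μ_k (mg cosθ) L, with h = L sinθ
mgL sinθ = 0.76946 J; ½mv² = 0.19400 J
W_f = 0.76946 − 0.19400 = 0.5755 J
μ_k = W_f/(mg cosθ · L) = 0.5755/(0.9199 × 2.5) = 0.2502

μ_k = 0.25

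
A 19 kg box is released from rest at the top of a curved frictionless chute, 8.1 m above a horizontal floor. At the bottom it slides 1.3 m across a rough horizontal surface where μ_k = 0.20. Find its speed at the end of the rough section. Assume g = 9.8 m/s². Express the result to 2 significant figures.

Energy at the top = energy at the end + work done against friction:
mgh = ½mv² + μ_k m g d
W_f = μ_k mg d = (0.20)(19)(9.8)(1.3) = 48.41 J
½mv² = mgh − W_f = 1508.2 − 48.41 = 1459.8 J
v = √(2 × 1459.8/19) = 12.40 m/s

v = 12 m/s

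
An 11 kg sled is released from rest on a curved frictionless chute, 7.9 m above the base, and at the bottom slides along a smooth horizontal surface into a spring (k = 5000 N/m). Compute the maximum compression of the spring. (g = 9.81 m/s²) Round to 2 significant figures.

Gravitational PE at the top equals spring PE at max compression: mgh = ½kx²
x = √(2mgh/k) = √(2 × 11 × 9.81 × 7.9 / 5000) = 0.5839 m

x = 0.58 m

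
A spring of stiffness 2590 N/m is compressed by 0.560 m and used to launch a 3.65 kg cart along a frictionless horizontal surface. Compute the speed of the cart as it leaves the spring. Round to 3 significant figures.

Conservation of energy: ½kx² = ½mv²
v = x√(k/m) = 0.560 × √(2590/3.65) = 14.92 m/s

v = 14.9 m/s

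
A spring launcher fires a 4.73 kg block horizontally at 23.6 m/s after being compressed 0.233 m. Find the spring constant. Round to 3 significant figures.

½kx² = ½mv²
k = mv²/x² = (4.73)(23.6)²/(0.233)² = 48526 N/m

k = 48500 N/m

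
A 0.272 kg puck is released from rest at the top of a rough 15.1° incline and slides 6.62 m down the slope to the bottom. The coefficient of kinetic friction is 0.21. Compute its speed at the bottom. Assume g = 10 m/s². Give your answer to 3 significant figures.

Work–energy: mg(L sinθ) − μ_k(mg cosθ)L = ½mv²
mgh = mgL sinθ = (0.272)(10)(6.62)sin15.1° = 4.6907 J
W_f = μ_k mg cosθ · L = (0.21)(0.272)(10)cos15.1°·6.62 = 3.651 J
½mv² = 4.6907 − 3.651 = 1.0400 J
v = √(2 × 1.0400/0.272) = 2.765 m/s

v = 2.77 m/s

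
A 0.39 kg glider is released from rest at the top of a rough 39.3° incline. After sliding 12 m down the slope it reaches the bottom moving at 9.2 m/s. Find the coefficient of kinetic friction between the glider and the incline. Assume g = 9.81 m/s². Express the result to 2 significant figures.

μ_k = 0.35

mgh = ½mv² + μ_k (mg cosθ) L, with h = L sinθ
mgL sinθ = 29.079 J; ½mv² = 16.505 J
W_f = 29.079 − 16.505 = 12.57 J
μ_k = W_f/(mg cosθ · L) = 12.57/(2.961 × 12) = 0.3539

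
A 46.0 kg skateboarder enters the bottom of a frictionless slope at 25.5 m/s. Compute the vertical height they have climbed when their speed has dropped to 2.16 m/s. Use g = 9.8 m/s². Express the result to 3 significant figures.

h = 32.9 m

Conservation of energy: ½mv₁² = ½mv₂² + mgh
h = (v₁² − v₂²)/(2g) = (25.5² − 2.16²)/(2 × 9.8) = 32.94 m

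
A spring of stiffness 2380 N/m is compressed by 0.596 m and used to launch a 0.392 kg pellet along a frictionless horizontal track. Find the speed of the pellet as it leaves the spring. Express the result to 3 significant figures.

v = 46.4 m/s

Conservation of energy: ½kx² = ½mv²
v = x√(k/m) = 0.596 × √(2380/0.392) = 46.44 m/s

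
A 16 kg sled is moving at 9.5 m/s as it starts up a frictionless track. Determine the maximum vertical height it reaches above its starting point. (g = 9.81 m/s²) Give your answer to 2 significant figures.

Setting KE at the bottom equal to PE gained: ½mv² = mgh
h = v²/(2g) = 9.5²/(2 × 9.81) = 4.600 m

h = 4.6 m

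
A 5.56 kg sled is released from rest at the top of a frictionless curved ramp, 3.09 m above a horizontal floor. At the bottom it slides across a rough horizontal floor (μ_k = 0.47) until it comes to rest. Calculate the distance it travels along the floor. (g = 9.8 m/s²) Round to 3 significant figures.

Energy at the top = energy at the end + work done against friction:
At rest all PE has been dissipated by friction: mgh = μ_k m g d
d = h/μ_k = 3.09/0.47 = 6.574 m

d = 6.57 m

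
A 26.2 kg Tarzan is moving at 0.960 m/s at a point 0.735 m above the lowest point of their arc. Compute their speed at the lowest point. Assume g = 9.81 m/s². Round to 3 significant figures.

Energy conservation between the two points: ½mv₀² + mgh = ½mv²
v² = v₀² + 2gh = (0.960)² + 2(9.81)(0.735) = 15.342
v = √15.342 = 3.917 m/s

v = 3.92 m/s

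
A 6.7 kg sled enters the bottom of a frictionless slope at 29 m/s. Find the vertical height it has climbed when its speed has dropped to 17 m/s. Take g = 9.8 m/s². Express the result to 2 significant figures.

Conservation of energy: ½mv₁² = ½mv₂² + mgh
h = (v₁² − v₂²)/(2g) = (29² − 17²)/(2 × 9.8) = 28.16 m

h = 28 m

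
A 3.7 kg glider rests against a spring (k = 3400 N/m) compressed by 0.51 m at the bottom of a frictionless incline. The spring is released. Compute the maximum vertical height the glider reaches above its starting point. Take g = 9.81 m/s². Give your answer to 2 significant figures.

h = 12 m

At maximum height the glider is at rest, so ½kx² = mgh
h = kx²/(2mg) = (3400)(0.51)²/(2 × 3.7 × 9.81) = 12.18 m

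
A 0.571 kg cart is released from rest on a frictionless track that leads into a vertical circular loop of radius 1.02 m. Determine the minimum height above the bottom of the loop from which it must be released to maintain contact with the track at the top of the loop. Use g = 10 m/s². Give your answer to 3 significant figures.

At the top, for minimum speed gravity alone supplies the centripetal force: mg = mv_top²/r ⇒ v_top² = gr = 10.20 m²/s²
Energy conservation from release height h to the top (height 2r): mgh = ½mv_top² + mg(2r)
h = v_top²/(2g) + 2r = r/2 + 2r = 5r/2 = 2.550 m

h = 2.55 m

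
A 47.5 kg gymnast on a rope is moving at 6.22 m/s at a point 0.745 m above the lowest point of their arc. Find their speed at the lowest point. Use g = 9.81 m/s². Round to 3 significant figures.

By conservation of mechanical energy, ½mv₀² + mgh = ½mv²
v² = v₀² + 2gh = (6.22)² + 2(9.81)(0.745) = 53.305
v = √53.305 = 7.301 m/s

v = 7.30 m/s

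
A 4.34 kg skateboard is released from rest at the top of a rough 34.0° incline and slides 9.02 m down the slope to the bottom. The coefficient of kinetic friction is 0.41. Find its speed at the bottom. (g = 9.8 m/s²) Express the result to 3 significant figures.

v = 6.23 m/s

Taking the bottom as reference, mgh = ½mv² + μ_k N L with h = L sinθ, N = mg cosθ:
mgh = mgL sinθ = (4.34)(9.8)(9.02)sin34.0° = 214.53 J
W_f = μ_k mg cosθ · L = (0.41)(4.34)(9.8)cos34.0°·9.02 = 130.4 J
½mv² = 214.53 − 130.4 = 84.127 J
v = √(2 × 84.127/4.34) = 6.226 m/s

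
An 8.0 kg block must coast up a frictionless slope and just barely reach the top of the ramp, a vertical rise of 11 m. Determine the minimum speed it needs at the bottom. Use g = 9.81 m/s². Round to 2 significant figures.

At the top it is momentarily at rest, so all KE converts to PE: ½mv² = mgh
v = √(2gh) = √(2 × 9.81 × 11) = 14.69 m/s

v = 15 m/s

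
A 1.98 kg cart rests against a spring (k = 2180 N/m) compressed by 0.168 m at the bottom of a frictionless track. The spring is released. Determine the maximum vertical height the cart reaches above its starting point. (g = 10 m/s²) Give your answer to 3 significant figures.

Energy conservation from release to the highest point: ½kx² = mgh
h = kx²/(2mg) = (2180)(0.168)²/(2 × 1.98 × 10) = 1.554 m

h = 1.55 m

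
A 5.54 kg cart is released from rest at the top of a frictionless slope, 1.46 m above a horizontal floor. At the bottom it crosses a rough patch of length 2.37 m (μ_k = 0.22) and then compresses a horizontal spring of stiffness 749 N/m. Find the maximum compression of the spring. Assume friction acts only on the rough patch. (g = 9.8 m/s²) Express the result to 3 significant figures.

x = 0.369 m

Initial energy: E₁ = mgh = (5.54)(9.8)(1.46) = 79.266 J
Friction removes W_f = μ_k mg d = (0.22)(5.54)(9.8)(2.37) = 28.31 J
Energy reaching the spring: E = 79.266 − 28.31 = 50.958 J
At max compression ½kx² = E ⇒ x = √(2E/k) = √(2 × 50.958/749) = 0.3689 m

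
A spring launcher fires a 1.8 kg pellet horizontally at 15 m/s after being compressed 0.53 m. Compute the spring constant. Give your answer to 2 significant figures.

k = 1400 N/m

½kx² = ½mv²
k = mv²/x² = (1.8)(15)²/(0.53)² = 1442 N/m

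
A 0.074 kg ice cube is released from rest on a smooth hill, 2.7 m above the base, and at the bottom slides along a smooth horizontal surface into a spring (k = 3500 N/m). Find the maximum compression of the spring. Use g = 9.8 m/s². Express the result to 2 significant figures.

x = 0.033 m

Energy conservation (no friction) from release to max compression: mgh = ½kx²
x = √(2mgh/k) = √(2 × 0.074 × 9.8 × 2.7 / 3500) = 0.03345 m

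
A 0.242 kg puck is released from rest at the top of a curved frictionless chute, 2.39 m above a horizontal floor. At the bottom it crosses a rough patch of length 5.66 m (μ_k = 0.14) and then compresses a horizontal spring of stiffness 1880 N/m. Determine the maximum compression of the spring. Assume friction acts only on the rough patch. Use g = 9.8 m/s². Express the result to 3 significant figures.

x = 0.0635 m

Initial energy: E₁ = mgh = (0.242)(9.8)(2.39) = 5.6681 J
Friction removes W_f = μ_k mg d = (0.14)(0.242)(9.8)(5.66) = 1.879 J
Energy reaching the spring: E = 5.6681 − 1.879 = 3.7889 J
At max compression ½kx² = E ⇒ x = √(2E/k) = √(2 × 3.7889/1880) = 0.06349 m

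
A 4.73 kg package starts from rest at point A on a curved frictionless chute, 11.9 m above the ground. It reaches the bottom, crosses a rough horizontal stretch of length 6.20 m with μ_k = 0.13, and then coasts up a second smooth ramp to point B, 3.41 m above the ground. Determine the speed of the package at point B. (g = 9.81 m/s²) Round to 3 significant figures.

v = 12.3 m/s

Energy at A: mgh₁ = (4.73)(9.81)(11.9) = 552.18 J
Friction loss: W_f = μ_k mg d = 37.40 J
At B: ½mv² + mgh₂ = mgh₁ − W_f
½mv² = 552.18 − 37.40 − 158.23 = 356.55 J
v = √(2 × 356.55/4.73) = 12.28 m/s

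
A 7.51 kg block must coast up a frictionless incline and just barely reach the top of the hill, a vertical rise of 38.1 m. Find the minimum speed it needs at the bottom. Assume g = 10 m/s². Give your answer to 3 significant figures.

At the top it is momentarily at rest, so all KE converts to PE: ½mv² = mgh
v = √(2gh) = √(2 × 10 × 38.1) = 27.60 m/s

v = 27.6 m/s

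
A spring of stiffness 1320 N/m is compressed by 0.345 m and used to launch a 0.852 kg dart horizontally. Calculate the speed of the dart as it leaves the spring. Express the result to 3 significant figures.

The dart leaves the spring when the spring is at natural length, so ½kx² = ½mv²
v = x√(k/m) = 0.345 × √(1320/0.852) = 13.58 m/s

v = 13.6 m/s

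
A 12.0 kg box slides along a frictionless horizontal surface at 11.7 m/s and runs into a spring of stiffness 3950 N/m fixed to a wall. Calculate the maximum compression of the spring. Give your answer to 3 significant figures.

x = 0.645 m

All KE is stored as spring PE at maximum compression: ½mv² = ½kx²
x = v√(m/k) = 11.7 × √(12.0/3950) = 0.6449 m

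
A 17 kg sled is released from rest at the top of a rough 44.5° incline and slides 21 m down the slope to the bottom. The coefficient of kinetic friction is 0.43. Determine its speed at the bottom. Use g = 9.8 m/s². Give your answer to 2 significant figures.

Work–energy: mg(L sinθ) − μ_k(mg cosθ)L = ½mv²
mgh = mgL sinθ = (17)(9.8)(21)sin44.5° = 2452.2 J
W_f = μ_k mg cosθ · L = (0.43)(17)(9.8)cos44.5°·21 = 1073 J
½mv² = 2452.2 − 1073 = 1379.2 J
v = √(2 × 1379.2/17) = 12.74 m/s

v = 13 m/s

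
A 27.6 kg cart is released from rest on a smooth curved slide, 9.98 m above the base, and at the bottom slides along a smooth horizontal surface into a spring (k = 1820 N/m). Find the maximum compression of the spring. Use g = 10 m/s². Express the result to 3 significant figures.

x = 1.74 m

Energy conservation (no friction) from release to max compression: mgh = ½kx²
x = √(2mgh/k) = √(2 × 27.6 × 10 × 9.98 / 1820) = 1.740 m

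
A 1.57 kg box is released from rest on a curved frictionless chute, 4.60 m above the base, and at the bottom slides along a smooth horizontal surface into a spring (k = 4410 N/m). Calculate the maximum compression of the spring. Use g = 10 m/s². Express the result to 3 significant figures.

x = 0.181 m

Energy conservation (no friction) from release to max compression: mgh = ½kx²
x = √(2mgh/k) = √(2 × 1.57 × 10 × 4.60 / 4410) = 0.1810 m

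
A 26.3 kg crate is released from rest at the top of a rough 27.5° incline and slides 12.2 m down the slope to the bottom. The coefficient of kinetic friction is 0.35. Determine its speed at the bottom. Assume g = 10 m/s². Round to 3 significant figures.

Work–energy: mg(L sinθ) − μ_k(mg cosθ)L = ½mv²
mgh = mgL sinθ = (26.3)(10)(12.2)sin27.5° = 1481.6 J
W_f = μ_k mg cosθ · L = (0.35)(26.3)(10)cos27.5°·12.2 = 996.1 J
½mv² = 1481.6 − 996.1 = 485.44 J
v = √(2 × 485.44/26.3) = 6.076 m/s

v = 6.08 m/s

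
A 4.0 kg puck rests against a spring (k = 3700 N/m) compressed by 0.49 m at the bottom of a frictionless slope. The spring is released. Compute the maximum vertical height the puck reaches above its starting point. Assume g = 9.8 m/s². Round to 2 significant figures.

Energy conservation from release to the highest point: ½kx² = mgh
h = kx²/(2mg) = (3700)(0.49)²/(2 × 4.0 × 9.8) = 11.33 m

h = 11 m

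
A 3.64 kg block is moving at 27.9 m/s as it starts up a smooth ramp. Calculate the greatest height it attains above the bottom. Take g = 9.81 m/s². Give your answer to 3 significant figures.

h = 39.7 m

Setting KE at the bottom equal to PE gained: ½mv² = mgh
h = v²/(2g) = 27.9²/(2 × 9.81) = 39.67 m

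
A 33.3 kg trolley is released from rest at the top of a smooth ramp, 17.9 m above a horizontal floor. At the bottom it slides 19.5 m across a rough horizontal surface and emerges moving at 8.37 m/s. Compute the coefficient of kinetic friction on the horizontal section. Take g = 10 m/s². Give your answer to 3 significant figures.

Applying the work–energy principle:
mgh = ½mv² + μ_k m g d
mgh = 5960.7 J; ½mv² = 1166.4 J
W_f = 5960.7 − 1166.4 = 4794 J
μ_k = W_f/(mg·d) = 4794/(333.0 × 19.5) = 0.7383

μ_k = 0.738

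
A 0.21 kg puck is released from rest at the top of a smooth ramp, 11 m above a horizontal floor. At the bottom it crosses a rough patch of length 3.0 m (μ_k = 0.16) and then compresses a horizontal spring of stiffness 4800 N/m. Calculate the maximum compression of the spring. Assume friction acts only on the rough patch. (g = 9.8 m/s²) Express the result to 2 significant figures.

x = 0.095 m

Initial energy: E₁ = mgh = (0.21)(9.8)(11) = 22.638 J
Friction removes W_f = μ_k mg d = (0.16)(0.21)(9.8)(3.0) = 0.9878 J
Energy reaching the spring: E = 22.638 − 0.9878 = 21.650 J
At max compression ½kx² = E ⇒ x = √(2E/k) = √(2 × 21.650/4800) = 0.09498 m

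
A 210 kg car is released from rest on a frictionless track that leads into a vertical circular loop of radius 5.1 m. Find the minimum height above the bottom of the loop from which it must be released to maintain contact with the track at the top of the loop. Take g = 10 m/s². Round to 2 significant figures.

h = 13 m

At the top, for minimum speed gravity alone supplies the centripetal force: mg = mv_top²/r ⇒ v_top² = gr = 51.00 m²/s²
Energy conservation from release height h to the top (height 2r): mgh = ½mv_top² + mg(2r)
h = v_top²/(2g) + 2r = r/2 + 2r = 5r/2 = 12.75 m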